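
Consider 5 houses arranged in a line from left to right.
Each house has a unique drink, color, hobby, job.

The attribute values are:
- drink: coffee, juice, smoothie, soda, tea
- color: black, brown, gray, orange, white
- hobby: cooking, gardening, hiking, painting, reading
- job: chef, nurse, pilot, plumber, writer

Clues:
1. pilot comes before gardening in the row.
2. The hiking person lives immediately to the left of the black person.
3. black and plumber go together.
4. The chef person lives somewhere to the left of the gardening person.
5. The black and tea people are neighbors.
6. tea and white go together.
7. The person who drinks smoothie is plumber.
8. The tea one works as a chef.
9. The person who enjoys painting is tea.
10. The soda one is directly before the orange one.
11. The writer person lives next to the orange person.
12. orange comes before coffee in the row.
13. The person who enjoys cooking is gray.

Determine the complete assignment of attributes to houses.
Solution:

House | Drink | Color | Hobby | Job
-----------------------------------
  1   | soda | gray | cooking | writer
  2   | juice | orange | hiking | pilot
  3   | smoothie | black | reading | plumber
  4   | tea | white | painting | chef
  5   | coffee | brown | gardening | nurse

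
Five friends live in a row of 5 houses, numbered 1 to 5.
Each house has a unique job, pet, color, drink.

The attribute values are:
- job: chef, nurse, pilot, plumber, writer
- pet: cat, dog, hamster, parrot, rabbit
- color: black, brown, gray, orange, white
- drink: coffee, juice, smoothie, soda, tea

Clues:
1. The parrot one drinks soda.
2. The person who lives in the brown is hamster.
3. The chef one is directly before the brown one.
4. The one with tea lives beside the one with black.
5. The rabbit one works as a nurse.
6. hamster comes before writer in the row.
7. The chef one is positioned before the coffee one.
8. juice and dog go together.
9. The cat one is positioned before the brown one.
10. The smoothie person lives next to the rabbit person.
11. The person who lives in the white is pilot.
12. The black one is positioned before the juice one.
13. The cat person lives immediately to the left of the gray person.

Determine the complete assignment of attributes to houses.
Solution:

House | Job | Pet | Color | Drink
---------------------------------
  1   | pilot | cat | white | smoothie
  2   | nurse | rabbit | gray | tea
  3   | chef | parrot | black | soda
  4   | plumber | hamster | brown | coffee
  5   | writer | dog | orange | juice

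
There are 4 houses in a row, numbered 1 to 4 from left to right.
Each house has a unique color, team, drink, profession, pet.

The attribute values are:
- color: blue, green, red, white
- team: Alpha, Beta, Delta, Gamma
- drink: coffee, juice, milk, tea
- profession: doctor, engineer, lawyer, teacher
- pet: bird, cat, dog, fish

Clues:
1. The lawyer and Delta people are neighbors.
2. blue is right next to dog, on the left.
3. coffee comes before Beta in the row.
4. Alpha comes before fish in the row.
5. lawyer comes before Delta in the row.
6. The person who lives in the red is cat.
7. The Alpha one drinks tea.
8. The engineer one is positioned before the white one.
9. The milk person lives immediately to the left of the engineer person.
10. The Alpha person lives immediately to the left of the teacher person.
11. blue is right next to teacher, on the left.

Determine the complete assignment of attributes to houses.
Solution:

House | Color | Team | Drink | Profession | Pet
-----------------------------------------------
  1   | blue | Alpha | tea | lawyer | bird
  2   | green | Delta | milk | teacher | dog
  3   | red | Gamma | coffee | engineer | cat
  4   | white | Beta | juice | doctor | fish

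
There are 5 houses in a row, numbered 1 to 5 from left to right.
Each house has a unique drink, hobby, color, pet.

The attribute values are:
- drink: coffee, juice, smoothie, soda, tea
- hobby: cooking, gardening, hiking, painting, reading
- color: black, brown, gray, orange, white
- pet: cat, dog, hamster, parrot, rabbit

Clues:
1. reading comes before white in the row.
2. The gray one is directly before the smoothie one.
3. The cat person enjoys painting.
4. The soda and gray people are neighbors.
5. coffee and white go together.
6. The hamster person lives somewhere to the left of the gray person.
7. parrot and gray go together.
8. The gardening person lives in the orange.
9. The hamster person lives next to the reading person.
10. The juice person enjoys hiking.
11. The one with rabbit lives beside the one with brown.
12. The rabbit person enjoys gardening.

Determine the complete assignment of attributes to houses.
Solution:

House | Drink | Hobby | Color | Pet
-----------------------------------
  1   | soda | cooking | black | hamster
  2   | tea | reading | gray | parrot
  3   | smoothie | gardening | orange | rabbit
  4   | juice | hiking | brown | dog
  5   | coffee | painting | white | cat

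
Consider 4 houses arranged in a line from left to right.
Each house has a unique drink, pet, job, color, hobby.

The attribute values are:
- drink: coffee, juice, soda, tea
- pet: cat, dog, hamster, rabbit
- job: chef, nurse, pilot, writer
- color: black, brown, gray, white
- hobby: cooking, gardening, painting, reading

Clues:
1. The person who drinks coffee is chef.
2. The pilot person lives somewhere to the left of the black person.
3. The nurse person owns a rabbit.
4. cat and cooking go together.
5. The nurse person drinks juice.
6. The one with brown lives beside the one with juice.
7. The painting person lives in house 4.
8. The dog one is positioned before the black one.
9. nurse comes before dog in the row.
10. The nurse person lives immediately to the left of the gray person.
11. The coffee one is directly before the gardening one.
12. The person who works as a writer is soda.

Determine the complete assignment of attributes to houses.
Solution:

House | Drink | Pet | Job | Color | Hobby
-----------------------------------------
  1   | coffee | cat | chef | brown | cooking
  2   | juice | rabbit | nurse | white | gardening
  3   | tea | dog | pilot | gray | reading
  4   | soda | hamster | writer | black | painting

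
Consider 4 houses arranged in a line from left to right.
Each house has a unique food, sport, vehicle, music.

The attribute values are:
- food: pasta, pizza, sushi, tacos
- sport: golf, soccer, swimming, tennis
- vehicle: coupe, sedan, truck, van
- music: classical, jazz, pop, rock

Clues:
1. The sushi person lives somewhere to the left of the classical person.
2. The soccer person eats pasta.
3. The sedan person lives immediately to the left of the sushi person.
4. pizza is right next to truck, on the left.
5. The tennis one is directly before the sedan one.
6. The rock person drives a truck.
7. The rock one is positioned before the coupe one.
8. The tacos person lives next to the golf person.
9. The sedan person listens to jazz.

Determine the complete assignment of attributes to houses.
Solution:

House | Food | Sport | Vehicle | Music
--------------------------------------
  1   | tacos | tennis | van | pop
  2   | pizza | golf | sedan | jazz
  3   | sushi | swimming | truck | rock
  4   | pasta | soccer | coupe | classical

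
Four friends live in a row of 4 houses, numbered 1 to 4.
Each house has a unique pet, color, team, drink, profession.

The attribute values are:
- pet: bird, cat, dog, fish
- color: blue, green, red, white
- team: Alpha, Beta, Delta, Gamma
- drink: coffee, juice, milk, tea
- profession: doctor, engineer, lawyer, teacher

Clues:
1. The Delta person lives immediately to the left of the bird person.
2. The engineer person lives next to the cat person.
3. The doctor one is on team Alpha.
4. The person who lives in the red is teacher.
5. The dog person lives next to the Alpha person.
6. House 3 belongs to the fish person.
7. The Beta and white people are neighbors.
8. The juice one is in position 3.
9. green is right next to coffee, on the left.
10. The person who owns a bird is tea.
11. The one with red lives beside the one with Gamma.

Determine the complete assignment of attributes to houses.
Solution:

House | Pet | Color | Team | Drink | Profession
-----------------------------------------------
  1   | dog | green | Beta | milk | engineer
  2   | cat | white | Alpha | coffee | doctor
  3   | fish | red | Delta | juice | teacher
  4   | bird | blue | Gamma | tea | lawyer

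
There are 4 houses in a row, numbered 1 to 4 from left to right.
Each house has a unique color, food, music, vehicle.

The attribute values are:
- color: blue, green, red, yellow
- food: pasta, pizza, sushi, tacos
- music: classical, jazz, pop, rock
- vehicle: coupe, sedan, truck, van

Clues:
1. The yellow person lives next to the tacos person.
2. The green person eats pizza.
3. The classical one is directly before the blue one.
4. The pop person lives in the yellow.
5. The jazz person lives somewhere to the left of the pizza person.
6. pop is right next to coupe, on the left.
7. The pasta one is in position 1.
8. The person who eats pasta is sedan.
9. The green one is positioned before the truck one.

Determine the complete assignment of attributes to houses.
Solution:

House | Color | Food | Music | Vehicle
--------------------------------------
  1   | yellow | pasta | pop | sedan
  2   | red | tacos | jazz | coupe
  3   | green | pizza | classical | van
  4   | blue | sushi | rock | truck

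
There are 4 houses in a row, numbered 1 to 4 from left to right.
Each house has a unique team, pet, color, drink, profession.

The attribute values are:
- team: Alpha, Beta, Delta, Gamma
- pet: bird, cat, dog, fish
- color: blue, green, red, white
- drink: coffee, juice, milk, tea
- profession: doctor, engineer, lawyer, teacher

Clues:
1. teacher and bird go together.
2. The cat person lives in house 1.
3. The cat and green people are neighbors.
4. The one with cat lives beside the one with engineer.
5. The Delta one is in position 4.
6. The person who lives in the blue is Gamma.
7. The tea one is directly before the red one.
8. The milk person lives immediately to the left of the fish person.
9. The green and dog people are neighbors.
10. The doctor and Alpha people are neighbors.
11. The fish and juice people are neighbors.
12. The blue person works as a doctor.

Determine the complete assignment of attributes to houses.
Solution:

House | Team | Pet | Color | Drink | Profession
-----------------------------------------------
  1   | Gamma | cat | blue | milk | doctor
  2   | Alpha | fish | green | tea | engineer
  3   | Beta | dog | red | juice | lawyer
  4   | Delta | bird | white | coffee | teacher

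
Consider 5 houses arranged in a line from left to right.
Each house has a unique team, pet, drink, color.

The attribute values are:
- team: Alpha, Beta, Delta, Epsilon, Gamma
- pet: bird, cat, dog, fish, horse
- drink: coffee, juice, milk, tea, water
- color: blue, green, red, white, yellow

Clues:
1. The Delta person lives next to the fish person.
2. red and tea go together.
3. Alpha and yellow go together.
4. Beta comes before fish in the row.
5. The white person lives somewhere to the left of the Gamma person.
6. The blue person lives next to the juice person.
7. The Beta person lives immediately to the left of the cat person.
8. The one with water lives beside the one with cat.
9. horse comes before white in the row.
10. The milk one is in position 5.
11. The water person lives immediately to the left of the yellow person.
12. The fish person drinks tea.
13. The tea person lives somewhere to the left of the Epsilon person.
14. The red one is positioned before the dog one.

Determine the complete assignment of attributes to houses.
Solution:

House | Team | Pet | Drink | Color
----------------------------------
  1   | Beta | horse | water | blue
  2   | Alpha | cat | juice | yellow
  3   | Delta | bird | coffee | white
  4   | Gamma | fish | tea | red
  5   | Epsilon | dog | milk | green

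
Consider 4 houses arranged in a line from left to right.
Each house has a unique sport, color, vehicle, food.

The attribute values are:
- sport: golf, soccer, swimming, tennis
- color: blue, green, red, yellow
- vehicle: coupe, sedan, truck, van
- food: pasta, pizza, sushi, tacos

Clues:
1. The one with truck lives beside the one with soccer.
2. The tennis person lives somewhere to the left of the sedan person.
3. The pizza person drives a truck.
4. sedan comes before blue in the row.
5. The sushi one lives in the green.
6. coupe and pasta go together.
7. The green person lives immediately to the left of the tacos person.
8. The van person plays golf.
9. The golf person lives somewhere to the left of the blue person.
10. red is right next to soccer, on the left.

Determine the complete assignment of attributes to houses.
Solution:

House | Sport | Color | Vehicle | Food
--------------------------------------
  1   | tennis | red | truck | pizza
  2   | soccer | green | sedan | sushi
  3   | golf | yellow | van | tacos
  4   | swimming | blue | coupe | pasta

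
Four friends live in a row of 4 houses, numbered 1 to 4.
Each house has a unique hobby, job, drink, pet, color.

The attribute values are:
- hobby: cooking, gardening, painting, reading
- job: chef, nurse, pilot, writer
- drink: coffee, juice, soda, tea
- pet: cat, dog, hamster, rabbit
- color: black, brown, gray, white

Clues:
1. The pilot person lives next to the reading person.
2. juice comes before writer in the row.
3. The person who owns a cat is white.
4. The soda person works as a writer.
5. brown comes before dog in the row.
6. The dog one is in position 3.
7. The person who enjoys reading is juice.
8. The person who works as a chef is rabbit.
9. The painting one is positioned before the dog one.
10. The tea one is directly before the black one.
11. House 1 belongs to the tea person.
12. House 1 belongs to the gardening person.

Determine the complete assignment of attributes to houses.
Solution:

House | Hobby | Job | Drink | Pet | Color
-----------------------------------------
  1   | gardening | chef | tea | rabbit | brown
  2   | painting | pilot | coffee | hamster | black
  3   | reading | nurse | juice | dog | gray
  4   | cooking | writer | soda | cat | white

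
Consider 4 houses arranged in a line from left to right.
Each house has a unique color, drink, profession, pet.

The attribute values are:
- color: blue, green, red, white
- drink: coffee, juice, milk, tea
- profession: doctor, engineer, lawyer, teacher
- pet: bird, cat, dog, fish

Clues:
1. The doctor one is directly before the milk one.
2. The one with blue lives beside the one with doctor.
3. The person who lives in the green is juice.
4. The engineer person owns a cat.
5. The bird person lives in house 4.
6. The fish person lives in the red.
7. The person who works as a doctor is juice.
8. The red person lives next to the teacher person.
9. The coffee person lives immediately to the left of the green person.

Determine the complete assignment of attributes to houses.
Solution:

House | Color | Drink | Profession | Pet
----------------------------------------
  1   | blue | coffee | engineer | cat
  2   | green | juice | doctor | dog
  3   | red | milk | lawyer | fish
  4   | white | tea | teacher | bird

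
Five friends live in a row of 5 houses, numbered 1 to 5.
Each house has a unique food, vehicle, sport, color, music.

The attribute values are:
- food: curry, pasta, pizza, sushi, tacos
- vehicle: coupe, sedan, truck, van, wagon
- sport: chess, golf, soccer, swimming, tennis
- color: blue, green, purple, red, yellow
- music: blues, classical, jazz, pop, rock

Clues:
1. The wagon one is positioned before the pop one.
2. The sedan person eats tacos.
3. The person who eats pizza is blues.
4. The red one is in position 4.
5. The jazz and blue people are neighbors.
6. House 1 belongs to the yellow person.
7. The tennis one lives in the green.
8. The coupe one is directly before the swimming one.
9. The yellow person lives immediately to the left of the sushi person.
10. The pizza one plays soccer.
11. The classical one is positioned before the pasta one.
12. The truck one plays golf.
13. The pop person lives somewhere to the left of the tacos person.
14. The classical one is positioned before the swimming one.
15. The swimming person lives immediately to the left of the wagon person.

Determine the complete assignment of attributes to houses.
Solution:

House | Food | Vehicle | Sport | Color | Music
----------------------------------------------
  1   | curry | coupe | chess | yellow | classical
  2   | sushi | van | swimming | purple | jazz
  3   | pizza | wagon | soccer | blue | blues
  4   | pasta | truck | golf | red | pop
  5   | tacos | sedan | tennis | green | rock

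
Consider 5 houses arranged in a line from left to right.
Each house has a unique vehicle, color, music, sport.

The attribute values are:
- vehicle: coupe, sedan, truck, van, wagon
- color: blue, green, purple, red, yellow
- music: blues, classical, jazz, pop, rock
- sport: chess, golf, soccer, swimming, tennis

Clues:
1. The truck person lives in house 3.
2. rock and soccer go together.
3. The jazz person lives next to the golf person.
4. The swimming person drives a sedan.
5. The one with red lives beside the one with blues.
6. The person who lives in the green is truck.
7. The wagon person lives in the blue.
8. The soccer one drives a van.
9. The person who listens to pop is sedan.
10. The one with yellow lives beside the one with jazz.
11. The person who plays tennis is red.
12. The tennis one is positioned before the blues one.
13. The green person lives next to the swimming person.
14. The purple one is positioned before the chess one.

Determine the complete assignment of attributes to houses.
Solution:

House | Vehicle | Color | Music | Sport
---------------------------------------
  1   | van | yellow | rock | soccer
  2   | coupe | red | jazz | tennis
  3   | truck | green | blues | golf
  4   | sedan | purple | pop | swimming
  5   | wagon | blue | classical | chess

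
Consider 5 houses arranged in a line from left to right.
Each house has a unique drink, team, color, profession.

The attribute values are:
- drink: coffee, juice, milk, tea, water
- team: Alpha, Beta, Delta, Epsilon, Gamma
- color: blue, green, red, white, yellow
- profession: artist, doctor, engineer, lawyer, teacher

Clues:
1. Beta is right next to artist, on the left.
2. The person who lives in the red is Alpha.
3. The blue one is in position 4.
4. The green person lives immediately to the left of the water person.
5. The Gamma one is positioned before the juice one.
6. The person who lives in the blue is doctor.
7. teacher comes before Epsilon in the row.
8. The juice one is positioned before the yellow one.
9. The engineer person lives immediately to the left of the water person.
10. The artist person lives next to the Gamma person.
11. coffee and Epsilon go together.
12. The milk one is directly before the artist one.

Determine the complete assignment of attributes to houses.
Solution:

House | Drink | Team | Color | Profession
-----------------------------------------
  1   | milk | Beta | green | engineer
  2   | water | Alpha | red | artist
  3   | tea | Gamma | white | teacher
  4   | juice | Delta | blue | doctor
  5   | coffee | Epsilon | yellow | lawyer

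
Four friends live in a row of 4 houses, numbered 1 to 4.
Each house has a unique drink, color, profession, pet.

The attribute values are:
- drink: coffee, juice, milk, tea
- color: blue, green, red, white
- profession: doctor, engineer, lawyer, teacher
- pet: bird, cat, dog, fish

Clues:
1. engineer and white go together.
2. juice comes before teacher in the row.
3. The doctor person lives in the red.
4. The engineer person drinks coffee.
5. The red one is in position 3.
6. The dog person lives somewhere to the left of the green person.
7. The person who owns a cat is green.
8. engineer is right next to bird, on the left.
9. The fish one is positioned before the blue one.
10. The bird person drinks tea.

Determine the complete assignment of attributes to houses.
Solution:

House | Drink | Color | Profession | Pet
----------------------------------------
  1   | coffee | white | engineer | fish
  2   | tea | blue | lawyer | bird
  3   | juice | red | doctor | dog
  4   | milk | green | teacher | cat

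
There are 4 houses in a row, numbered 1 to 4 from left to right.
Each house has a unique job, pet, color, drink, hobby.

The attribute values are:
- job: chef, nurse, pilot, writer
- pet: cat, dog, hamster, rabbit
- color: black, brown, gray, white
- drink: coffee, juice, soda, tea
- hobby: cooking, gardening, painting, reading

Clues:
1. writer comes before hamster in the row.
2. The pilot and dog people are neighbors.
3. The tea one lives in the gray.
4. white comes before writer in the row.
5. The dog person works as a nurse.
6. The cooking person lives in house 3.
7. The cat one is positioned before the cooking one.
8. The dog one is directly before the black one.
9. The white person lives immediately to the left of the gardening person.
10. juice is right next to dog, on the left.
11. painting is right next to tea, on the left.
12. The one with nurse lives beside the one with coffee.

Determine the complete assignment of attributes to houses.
Solution:

House | Job | Pet | Color | Drink | Hobby
-----------------------------------------
  1   | pilot | cat | white | juice | painting
  2   | nurse | dog | gray | tea | gardening
  3   | writer | rabbit | black | coffee | cooking
  4   | chef | hamster | brown | soda | reading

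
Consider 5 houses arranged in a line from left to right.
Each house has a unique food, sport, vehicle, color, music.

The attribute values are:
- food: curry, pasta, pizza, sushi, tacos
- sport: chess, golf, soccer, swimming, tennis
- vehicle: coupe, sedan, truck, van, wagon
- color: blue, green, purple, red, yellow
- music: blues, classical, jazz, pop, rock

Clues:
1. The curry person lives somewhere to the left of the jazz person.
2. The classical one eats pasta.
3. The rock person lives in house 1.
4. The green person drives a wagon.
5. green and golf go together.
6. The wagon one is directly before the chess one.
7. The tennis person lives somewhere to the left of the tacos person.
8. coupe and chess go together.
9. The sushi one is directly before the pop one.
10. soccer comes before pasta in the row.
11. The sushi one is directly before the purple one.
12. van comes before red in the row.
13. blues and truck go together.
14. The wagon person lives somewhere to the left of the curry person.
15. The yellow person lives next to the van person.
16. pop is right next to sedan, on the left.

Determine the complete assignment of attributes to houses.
Solution:

House | Food | Sport | Vehicle | Color | Music
----------------------------------------------
  1   | sushi | golf | wagon | green | rock
  2   | curry | chess | coupe | purple | pop
  3   | pizza | soccer | sedan | yellow | jazz
  4   | pasta | tennis | van | blue | classical
  5   | tacos | swimming | truck | red | blues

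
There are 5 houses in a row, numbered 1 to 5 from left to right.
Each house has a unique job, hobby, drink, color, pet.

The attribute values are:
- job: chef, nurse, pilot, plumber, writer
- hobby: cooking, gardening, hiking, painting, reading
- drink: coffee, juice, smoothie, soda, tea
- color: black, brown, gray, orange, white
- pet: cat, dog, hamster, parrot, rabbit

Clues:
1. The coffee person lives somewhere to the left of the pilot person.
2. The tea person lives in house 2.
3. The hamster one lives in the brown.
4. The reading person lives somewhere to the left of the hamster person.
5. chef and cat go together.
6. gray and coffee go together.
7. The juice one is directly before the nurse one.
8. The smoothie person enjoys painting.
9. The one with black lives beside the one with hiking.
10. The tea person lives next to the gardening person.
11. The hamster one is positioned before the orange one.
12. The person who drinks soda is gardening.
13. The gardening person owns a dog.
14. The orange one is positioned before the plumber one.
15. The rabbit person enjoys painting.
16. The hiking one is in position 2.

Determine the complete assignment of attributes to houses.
Solution:

House | Job | Hobby | Drink | Color | Pet
-----------------------------------------
  1   | chef | reading | juice | black | cat
  2   | nurse | hiking | tea | brown | hamster
  3   | writer | gardening | soda | orange | dog
  4   | plumber | cooking | coffee | gray | parrot
  5   | pilot | painting | smoothie | white | rabbit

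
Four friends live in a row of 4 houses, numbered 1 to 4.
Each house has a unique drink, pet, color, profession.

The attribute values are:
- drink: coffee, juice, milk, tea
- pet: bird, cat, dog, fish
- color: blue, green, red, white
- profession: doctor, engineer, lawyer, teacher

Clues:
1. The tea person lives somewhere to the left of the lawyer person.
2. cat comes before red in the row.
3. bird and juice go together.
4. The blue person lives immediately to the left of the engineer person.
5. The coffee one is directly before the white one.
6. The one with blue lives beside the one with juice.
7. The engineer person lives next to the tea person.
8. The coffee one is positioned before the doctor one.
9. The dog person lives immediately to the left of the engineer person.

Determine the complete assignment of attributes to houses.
Solution:

House | Drink | Pet | Color | Profession
----------------------------------------
  1   | coffee | dog | blue | teacher
  2   | juice | bird | white | engineer
  3   | tea | cat | green | doctor
  4   | milk | fish | red | lawyer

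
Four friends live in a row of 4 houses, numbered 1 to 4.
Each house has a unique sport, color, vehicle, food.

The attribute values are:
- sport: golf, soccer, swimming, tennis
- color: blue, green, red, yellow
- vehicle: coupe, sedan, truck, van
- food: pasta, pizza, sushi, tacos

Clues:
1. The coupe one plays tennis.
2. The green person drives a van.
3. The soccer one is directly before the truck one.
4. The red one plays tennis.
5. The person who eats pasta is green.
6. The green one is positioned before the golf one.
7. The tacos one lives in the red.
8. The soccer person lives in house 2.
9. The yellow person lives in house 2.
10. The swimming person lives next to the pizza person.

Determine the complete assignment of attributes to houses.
Solution:

House | Sport | Color | Vehicle | Food
--------------------------------------
  1   | swimming | green | van | pasta
  2   | soccer | yellow | sedan | pizza
  3   | golf | blue | truck | sushi
  4   | tennis | red | coupe | tacos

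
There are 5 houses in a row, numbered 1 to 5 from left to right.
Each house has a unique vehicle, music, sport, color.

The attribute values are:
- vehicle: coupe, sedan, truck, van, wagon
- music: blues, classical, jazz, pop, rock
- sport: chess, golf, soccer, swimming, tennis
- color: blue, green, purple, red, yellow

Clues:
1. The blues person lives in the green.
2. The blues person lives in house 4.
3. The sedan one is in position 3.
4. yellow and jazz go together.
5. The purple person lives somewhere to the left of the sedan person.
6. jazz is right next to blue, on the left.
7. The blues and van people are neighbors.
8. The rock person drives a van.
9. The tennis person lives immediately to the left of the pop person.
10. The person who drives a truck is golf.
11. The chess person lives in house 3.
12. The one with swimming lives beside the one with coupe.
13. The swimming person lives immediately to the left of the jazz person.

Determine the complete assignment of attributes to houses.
Solution:

House | Vehicle | Music | Sport | Color
---------------------------------------
  1   | wagon | classical | swimming | purple
  2   | coupe | jazz | tennis | yellow
  3   | sedan | pop | chess | blue
  4   | truck | blues | golf | green
  5   | van | rock | soccer | red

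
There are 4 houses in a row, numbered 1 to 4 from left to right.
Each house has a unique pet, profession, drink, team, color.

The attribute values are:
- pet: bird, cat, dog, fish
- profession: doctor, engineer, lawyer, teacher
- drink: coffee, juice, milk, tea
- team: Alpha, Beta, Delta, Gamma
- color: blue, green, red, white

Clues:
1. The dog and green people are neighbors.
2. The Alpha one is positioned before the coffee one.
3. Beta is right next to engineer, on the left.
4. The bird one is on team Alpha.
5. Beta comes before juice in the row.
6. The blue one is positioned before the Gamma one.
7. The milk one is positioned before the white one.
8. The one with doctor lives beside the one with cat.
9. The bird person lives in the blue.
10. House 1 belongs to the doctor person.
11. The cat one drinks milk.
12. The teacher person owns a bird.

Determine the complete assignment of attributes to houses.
Solution:

House | Pet | Profession | Drink | Team | Color
-----------------------------------------------
  1   | dog | doctor | tea | Beta | red
  2   | cat | engineer | milk | Delta | green
  3   | bird | teacher | juice | Alpha | blue
  4   | fish | lawyer | coffee | Gamma | white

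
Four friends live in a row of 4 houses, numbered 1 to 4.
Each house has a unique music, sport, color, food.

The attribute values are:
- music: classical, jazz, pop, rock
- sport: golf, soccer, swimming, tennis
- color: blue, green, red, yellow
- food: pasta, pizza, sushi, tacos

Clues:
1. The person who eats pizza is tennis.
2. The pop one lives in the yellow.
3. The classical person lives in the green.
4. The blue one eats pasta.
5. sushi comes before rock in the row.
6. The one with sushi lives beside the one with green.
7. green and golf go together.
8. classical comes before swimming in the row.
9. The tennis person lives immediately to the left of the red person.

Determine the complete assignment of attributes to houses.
Solution:

House | Music | Sport | Color | Food
------------------------------------
  1   | pop | tennis | yellow | pizza
  2   | jazz | soccer | red | sushi
  3   | classical | golf | green | tacos
  4   | rock | swimming | blue | pasta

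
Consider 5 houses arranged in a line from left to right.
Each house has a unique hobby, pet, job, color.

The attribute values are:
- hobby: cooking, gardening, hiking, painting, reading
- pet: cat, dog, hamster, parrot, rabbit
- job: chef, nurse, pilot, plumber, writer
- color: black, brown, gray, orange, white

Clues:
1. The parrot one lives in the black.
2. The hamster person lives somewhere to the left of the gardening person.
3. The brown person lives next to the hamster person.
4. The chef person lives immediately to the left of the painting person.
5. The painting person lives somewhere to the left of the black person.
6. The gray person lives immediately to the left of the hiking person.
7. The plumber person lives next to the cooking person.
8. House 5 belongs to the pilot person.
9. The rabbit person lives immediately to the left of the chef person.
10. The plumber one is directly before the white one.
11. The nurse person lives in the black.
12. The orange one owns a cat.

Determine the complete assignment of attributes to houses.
Solution:

House | Hobby | Pet | Job | Color
---------------------------------
  1   | reading | rabbit | plumber | brown
  2   | cooking | hamster | chef | white
  3   | painting | dog | writer | gray
  4   | hiking | parrot | nurse | black
  5   | gardening | cat | pilot | orange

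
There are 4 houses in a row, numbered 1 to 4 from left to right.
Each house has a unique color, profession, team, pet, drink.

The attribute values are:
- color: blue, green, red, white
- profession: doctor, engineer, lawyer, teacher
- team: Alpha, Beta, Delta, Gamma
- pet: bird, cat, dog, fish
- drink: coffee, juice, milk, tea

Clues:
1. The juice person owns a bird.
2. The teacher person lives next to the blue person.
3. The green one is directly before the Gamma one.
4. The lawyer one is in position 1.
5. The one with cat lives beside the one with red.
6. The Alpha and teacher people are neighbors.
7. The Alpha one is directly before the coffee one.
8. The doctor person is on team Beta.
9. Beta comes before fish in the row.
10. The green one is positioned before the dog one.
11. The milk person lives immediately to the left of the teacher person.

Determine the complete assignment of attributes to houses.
Solution:

House | Color | Profession | Team | Pet | Drink
-----------------------------------------------
  1   | green | lawyer | Alpha | cat | milk
  2   | red | teacher | Gamma | dog | coffee
  3   | blue | doctor | Beta | bird | juice
  4   | white | engineer | Delta | fish | tea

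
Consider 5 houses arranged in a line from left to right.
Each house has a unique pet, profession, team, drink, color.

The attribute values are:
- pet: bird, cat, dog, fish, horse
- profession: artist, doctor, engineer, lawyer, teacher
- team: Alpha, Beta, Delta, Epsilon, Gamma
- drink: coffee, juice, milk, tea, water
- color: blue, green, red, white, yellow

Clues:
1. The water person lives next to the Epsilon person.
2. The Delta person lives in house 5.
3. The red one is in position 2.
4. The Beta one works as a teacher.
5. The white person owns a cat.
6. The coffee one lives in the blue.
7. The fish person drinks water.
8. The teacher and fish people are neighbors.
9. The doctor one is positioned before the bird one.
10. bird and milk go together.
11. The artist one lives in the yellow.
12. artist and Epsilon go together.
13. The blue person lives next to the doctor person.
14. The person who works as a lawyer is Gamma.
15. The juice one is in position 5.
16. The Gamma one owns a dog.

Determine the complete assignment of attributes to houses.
Solution:

House | Pet | Profession | Team | Drink | Color
-----------------------------------------------
  1   | horse | teacher | Beta | coffee | blue
  2   | fish | doctor | Alpha | water | red
  3   | bird | artist | Epsilon | milk | yellow
  4   | dog | lawyer | Gamma | tea | green
  5   | cat | engineer | Delta | juice | white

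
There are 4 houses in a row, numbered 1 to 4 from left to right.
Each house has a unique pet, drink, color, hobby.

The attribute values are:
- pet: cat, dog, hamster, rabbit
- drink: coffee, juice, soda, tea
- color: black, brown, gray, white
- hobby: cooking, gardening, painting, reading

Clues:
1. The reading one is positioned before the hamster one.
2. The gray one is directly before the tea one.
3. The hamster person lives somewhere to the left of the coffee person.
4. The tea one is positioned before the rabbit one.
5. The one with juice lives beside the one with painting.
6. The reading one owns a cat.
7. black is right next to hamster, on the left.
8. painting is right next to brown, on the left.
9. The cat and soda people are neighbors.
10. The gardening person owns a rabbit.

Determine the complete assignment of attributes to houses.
Solution:

House | Pet | Drink | Color | Hobby
-----------------------------------
  1   | cat | juice | black | reading
  2   | hamster | soda | gray | painting
  3   | dog | tea | brown | cooking
  4   | rabbit | coffee | white | gardening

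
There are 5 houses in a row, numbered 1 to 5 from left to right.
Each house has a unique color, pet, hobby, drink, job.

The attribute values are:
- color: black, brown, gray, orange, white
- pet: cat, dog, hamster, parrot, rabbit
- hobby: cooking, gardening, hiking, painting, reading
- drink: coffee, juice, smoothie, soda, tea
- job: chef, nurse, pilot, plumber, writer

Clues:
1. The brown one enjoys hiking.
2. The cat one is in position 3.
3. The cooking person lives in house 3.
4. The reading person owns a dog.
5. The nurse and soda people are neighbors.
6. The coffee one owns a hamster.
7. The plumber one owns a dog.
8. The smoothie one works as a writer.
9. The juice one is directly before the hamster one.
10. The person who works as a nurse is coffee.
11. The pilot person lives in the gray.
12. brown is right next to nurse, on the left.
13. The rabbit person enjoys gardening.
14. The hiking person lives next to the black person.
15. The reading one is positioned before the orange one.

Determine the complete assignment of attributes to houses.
Solution:

House | Color | Pet | Hobby | Drink | Job
-----------------------------------------
  1   | brown | parrot | hiking | juice | chef
  2   | black | hamster | painting | coffee | nurse
  3   | gray | cat | cooking | soda | pilot
  4   | white | dog | reading | tea | plumber
  5   | orange | rabbit | gardening | smoothie | writer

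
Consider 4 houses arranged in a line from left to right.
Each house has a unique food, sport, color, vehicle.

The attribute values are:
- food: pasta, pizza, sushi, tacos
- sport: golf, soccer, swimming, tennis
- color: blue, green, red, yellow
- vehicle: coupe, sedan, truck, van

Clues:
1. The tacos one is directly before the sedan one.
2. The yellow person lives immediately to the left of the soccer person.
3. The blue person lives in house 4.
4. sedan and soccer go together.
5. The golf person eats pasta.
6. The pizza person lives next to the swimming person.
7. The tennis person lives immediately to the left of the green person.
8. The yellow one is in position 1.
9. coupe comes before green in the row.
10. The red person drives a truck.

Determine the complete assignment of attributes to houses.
Solution:

House | Food | Sport | Color | Vehicle
--------------------------------------
  1   | tacos | tennis | yellow | coupe
  2   | pizza | soccer | green | sedan
  3   | sushi | swimming | red | truck
  4   | pasta | golf | blue | van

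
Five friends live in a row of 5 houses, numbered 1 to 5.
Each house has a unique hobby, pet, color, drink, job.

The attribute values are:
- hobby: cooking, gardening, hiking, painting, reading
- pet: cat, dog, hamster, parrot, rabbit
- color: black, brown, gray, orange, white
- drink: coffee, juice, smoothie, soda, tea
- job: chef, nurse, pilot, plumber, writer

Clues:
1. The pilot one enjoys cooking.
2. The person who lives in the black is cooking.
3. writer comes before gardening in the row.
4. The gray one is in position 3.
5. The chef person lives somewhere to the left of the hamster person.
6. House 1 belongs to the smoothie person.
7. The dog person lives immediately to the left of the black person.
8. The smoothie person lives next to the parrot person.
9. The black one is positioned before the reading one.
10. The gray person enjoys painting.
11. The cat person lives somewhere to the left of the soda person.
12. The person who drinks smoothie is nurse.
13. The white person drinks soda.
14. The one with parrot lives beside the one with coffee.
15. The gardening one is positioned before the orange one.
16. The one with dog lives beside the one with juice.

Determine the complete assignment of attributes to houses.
Solution:

House | Hobby | Pet | Color | Drink | Job
-----------------------------------------
  1   | hiking | dog | brown | smoothie | nurse
  2   | cooking | parrot | black | juice | pilot
  3   | painting | cat | gray | coffee | writer
  4   | gardening | rabbit | white | soda | chef
  5   | reading | hamster | orange | tea | plumber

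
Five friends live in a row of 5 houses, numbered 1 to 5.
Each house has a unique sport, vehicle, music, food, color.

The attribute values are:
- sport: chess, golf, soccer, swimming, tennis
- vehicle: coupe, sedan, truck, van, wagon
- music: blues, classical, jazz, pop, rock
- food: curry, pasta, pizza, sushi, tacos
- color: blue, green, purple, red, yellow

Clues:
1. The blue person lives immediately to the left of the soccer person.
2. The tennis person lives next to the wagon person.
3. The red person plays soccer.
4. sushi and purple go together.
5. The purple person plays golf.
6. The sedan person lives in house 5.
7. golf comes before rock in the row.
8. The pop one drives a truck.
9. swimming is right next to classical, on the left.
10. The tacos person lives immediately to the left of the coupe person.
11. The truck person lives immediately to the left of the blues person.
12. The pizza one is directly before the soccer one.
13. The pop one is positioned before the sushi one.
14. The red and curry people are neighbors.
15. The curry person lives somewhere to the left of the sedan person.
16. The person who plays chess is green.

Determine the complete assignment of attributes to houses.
Solution:

House | Sport | Vehicle | Music | Food | Color
----------------------------------------------
  1   | tennis | truck | pop | pizza | blue
  2   | soccer | wagon | blues | tacos | red
  3   | swimming | coupe | jazz | curry | yellow
  4   | golf | van | classical | sushi | purple
  5   | chess | sedan | rock | pasta | green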